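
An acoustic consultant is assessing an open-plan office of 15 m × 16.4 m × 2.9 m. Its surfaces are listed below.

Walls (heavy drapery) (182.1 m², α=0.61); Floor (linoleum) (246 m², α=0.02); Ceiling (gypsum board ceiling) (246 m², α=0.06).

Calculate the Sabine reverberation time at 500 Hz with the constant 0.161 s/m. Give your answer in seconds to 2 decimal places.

0.88 s

A = Σ Sᵢαᵢ = 182.1*0.61 + 246*0.02 + 246*0.06 = 130.761 sabins.
V = 15·16.4·2.9 = 713.4 m³.
Sabine: RT60 = 0.161 × 713.4 / 130.761 = 0.88 s.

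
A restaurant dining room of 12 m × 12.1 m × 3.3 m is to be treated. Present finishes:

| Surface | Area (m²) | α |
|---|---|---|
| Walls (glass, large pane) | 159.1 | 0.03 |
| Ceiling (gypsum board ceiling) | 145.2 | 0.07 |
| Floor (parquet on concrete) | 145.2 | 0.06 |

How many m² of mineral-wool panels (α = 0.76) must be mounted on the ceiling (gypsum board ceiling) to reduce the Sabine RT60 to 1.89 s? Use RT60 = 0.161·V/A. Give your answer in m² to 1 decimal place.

Summing Sᵢαᵢ: 4.773 + 10.164 + 8.712 → A₁ = 23.649 sabins.
Required A₂ = 0.161·479.16/1.89 = 40.817 sabins.
ΔA needed = 40.817 − 23.649 = 17.168 sabins.
Net gain per m²: Δα = 0.76 − 0.07 = 0.69.
Panel area = 17.168 / 0.69 = 24.9 m².

24.9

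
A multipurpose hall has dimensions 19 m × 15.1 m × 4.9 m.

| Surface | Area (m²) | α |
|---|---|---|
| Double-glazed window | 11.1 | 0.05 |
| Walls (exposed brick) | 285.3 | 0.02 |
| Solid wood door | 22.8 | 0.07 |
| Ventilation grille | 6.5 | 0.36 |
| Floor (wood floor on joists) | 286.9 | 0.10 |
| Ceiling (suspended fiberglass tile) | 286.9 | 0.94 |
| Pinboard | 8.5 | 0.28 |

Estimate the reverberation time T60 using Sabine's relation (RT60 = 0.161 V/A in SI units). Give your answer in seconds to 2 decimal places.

Total absorption A = 11.1×0.05 + 285.3×0.02 + 22.8×0.07 + 6.5×0.36 + 286.9×0.10 + 286.9×0.94 + 8.5×0.28
  = 0.555 + 5.706 + 1.596 + 2.340 + 28.690 + 269.686 + 2.380 = 310.953 m² sabins.
V = 19·15.1·4.9 = 1405.81 m³.
RT60 = 0.161 · V / A = 0.161 × 1405.81 / 310.953 = 0.73 s.

0.73 s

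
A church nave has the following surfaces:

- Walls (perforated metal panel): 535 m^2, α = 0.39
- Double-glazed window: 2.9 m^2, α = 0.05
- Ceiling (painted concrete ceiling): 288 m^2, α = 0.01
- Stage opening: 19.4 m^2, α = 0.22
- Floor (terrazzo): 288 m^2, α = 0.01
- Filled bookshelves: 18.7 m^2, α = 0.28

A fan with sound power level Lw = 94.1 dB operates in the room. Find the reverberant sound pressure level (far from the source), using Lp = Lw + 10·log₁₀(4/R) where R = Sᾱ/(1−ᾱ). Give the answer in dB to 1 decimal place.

75.7 dB

Σ(Sᵢαᵢ) = 535·0.39 + 2.9·0.05 + 288·0.01 + 19.4·0.22 + 288·0.01 + 18.7·0.28 = 224.059; total area S = 1152.0 m^2.
ᾱ = 224.059/1152.0 = 0.1945; R = Sᾱ/(1−ᾱ) = 224.059/(1−0.1945) = 278.161 m^2.
Lp = Lw + 10 log₁₀(4/R) = 94.1 -18.42 = 75.7 dB.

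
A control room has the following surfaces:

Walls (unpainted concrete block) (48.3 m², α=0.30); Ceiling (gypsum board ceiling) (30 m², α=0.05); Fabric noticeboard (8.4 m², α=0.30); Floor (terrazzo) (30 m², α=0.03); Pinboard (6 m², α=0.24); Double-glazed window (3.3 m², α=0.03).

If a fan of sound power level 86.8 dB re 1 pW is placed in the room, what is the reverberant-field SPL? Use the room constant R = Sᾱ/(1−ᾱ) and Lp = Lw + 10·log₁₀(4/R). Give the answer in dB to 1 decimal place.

78.8 dB

A = 20.949 sabins; S = 126.0 m².
ᾱ = 20.949/126.0 = 0.1663; R = Sᾱ/(1−ᾱ) = 20.949/(1−0.1663) = 25.128 m².
Lp = 86.8 + 10·log₁₀(4/25.128) = 86.8 + (-7.98) = 78.8 dB.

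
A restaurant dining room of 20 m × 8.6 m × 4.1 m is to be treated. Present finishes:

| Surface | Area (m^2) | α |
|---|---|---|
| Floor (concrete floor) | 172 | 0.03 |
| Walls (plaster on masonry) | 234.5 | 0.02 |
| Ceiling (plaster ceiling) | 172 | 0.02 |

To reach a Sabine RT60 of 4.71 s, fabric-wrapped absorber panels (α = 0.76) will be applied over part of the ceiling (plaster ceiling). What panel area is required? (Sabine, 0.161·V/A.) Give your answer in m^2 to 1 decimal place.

14.6

Equivalent absorption area: A₁ = 172·0.03 + 234.5·0.02 + 172·0.02 = 13.290 m^2.
V = 705.2 m³. Target absorption A₂ = 0.161 × 705.2 / 4.71 = 24.106 sabins.
Absorption to add: 24.106 − 13.290 = 10.816 sabins.
Each m^2 of panel replacing the ceiling (plaster ceiling) adds (0.76 − 0.02) = 0.74 sabins.
Panel area = 10.816 / 0.74 = 14.6 m^2.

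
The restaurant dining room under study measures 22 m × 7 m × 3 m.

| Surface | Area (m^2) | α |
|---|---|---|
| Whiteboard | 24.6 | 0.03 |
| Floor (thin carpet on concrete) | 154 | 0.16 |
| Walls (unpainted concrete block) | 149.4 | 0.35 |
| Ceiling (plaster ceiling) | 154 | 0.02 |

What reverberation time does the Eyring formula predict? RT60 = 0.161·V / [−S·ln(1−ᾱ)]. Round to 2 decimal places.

Total surface area S = 24.6 + 154 + 149.4 + 154 = 482.0 m^2.
Σ(Sᵢαᵢ) = 24.6×0.03 + 154×0.16 + 149.4×0.35 + 154×0.02 = 80.748.
ᾱ = 80.748 / 482.0 = 0.1675.
Eyring denominator: −S ln(1−ᾱ) = 88.361.
V = 22 × 7 × 3 = 462 m³.
RT60 = 0.161 × 462 / 88.361 = 0.84 s.

0.84 s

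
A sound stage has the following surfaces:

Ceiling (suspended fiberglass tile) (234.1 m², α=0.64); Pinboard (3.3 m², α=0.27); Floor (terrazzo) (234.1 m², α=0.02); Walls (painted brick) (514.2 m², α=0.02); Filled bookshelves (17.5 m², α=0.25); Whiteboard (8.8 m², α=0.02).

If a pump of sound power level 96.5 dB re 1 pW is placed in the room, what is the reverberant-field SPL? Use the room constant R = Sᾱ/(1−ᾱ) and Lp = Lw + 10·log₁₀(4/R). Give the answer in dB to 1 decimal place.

Σ(Sᵢαᵢ) = 234.1·0.64 + 3.3·0.27 + 234.1·0.02 + 514.2·0.02 + 17.5·0.25 + 8.8·0.02 = 170.232; total area S = 1012.0 m².
ᾱ = 0.1682, so room constant R = A/(1−ᾱ) = 204.655 m².
Lp = Lw + 10 log₁₀(4/R) = 96.5 -17.09 = 79.4 dB.

79.4 dB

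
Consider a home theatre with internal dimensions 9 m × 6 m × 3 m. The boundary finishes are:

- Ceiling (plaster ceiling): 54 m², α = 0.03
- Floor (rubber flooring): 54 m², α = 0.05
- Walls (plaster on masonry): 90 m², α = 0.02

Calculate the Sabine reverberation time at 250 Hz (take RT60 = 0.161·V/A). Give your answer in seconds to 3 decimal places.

Summing Sᵢαᵢ: 1.620 + 2.700 + 1.800 → A = 6.120 sabins.
Volume V = 9 × 6 × 3 = 162 m³.
RT60 = 0.161 · V / A = 0.161 × 162 / 6.120 = 4.262 s.

4.262 s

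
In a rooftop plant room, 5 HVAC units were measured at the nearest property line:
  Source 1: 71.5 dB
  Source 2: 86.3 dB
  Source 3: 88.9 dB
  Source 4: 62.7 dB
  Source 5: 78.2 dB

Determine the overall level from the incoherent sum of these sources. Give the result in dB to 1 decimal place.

Sum in the linear (power) domain: Σ 10^(Lᵢ/10) = 10^(71.5/10) + 10^(86.3/10) + 10^(88.9/10) + 10^(62.7/10) + 10^(78.2/10) = 1.285e+09.
Combined level = 10 log₁₀(1.285e+09) = 91.1 dB.

91.1 dB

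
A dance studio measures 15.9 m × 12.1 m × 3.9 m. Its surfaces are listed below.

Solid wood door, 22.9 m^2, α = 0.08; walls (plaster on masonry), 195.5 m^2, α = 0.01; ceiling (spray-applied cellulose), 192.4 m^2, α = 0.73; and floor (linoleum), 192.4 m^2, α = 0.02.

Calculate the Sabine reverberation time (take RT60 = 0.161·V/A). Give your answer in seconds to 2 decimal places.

Equivalent absorption area: A = 22.9·0.08 + 195.5·0.01 + 192.4·0.73 + 192.4·0.02 = 148.087 m^2.
Room volume: 750.321 m³.
Sabine: RT60 = 0.161 × 750.321 / 148.087 = 0.82 s.

0.82 seconds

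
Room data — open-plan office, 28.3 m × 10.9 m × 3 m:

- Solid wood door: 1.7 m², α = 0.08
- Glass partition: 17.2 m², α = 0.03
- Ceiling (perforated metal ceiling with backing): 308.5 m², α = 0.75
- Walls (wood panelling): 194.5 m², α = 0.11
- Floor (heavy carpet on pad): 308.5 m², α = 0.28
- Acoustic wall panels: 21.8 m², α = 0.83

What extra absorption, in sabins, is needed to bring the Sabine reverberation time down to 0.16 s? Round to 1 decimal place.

A₁ = Σ Sᵢαᵢ = 1.7*0.08 + 17.2*0.03 + 308.5*0.75 + 194.5*0.11 + 308.5*0.28 + 21.8*0.83 = 357.896 sabins.
Target A₂ = 0.161·925.41/0.16 = 931.194 sabins (V = 925.41 m³).
ΔA = A₂ − A₁ = 931.194 − 357.896 = 573.3 sabins.

573.3 sabins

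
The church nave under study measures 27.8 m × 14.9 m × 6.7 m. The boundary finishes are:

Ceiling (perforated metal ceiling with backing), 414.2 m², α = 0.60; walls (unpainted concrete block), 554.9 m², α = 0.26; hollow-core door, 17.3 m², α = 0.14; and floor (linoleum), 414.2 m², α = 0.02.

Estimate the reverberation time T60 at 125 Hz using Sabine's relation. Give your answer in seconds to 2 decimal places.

1.11 sec

Total absorption A = 414.2*0.60 + 554.9*0.26 + 17.3*0.14 + 414.2*0.02
  = 248.520 + 144.274 + 2.422 + 8.284 = 403.500 m² sabins.
V = 27.8·14.9·6.7 = 2775.274 m³.
RT60 = 0.161 · V / A = 0.161 × 2775.274 / 403.500 = 1.11 s.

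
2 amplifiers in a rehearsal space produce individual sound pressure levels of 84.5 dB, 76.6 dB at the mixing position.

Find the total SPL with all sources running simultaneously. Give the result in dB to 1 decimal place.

85.2 dB

Sum in the linear (power) domain: Σ 10^(Lᵢ/10) = 10^(84.5/10) + 10^(76.6/10) = 3.275e+08.
Combined level = 10 log₁₀(3.275e+08) = 85.2 dB.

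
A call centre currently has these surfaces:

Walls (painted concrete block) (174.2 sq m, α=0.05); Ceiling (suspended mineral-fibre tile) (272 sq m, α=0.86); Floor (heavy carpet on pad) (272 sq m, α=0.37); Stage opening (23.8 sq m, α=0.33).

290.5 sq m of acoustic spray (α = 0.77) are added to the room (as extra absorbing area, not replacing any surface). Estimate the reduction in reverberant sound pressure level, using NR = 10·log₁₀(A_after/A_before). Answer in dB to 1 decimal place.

Total absorption A_before = 174.2*0.05 + 272*0.86 + 272*0.37 + 23.8*0.33
  = 8.710 + 233.920 + 100.640 + 7.854 = 351.124 sq m sabins.
Treatment contributes 290.5·0.77 = 223.685 sabins.
A_after = 351.124 + 223.685 = 574.809 sabins.
NR = 10·log₁₀(574.809/351.124) = 2.1 dB.

2.1 dB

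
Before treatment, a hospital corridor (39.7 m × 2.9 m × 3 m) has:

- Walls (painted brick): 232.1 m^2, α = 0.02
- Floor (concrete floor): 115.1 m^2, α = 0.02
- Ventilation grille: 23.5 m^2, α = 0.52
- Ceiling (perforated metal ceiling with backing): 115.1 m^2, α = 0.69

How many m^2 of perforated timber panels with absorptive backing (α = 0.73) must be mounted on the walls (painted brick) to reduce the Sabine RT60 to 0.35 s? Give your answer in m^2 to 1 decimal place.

84.9

Summing Sᵢαᵢ: 4.642 + 2.302 + 12.220 + 79.419 → A₁ = 98.583 sabins.
Required A₂ = 0.161·345.39/0.35 = 158.879 sabins.
Absorption to add: 158.879 − 98.583 = 60.296 sabins.
Net gain per m^2: Δα = 0.73 − 0.02 = 0.71.
Area = ΔA/Δα = 60.296/0.71 = 84.9 m^2.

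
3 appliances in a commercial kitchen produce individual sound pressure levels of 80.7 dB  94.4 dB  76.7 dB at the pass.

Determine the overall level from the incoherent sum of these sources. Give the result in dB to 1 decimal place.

94.7 dB

Σ 10^(Lᵢ/10) = 2.918e+09.
L_total = 10·log₁₀(2.918e+09) = 94.7 dB.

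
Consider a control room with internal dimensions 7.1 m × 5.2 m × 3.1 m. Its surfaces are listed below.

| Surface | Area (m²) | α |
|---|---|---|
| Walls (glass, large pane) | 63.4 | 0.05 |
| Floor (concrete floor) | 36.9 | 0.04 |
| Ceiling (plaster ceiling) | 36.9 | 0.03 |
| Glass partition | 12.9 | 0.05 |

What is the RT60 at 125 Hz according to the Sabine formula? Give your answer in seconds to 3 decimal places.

2.880 seconds

Equivalent absorption area: A = 63.4*0.05 + 36.9*0.04 + 36.9*0.03 + 12.9*0.05 = 6.398 m².
V = 7.1·5.2·3.1 = 114.452 m³.
Sabine: RT60 = 0.161 × 114.452 / 6.398 = 2.880 s.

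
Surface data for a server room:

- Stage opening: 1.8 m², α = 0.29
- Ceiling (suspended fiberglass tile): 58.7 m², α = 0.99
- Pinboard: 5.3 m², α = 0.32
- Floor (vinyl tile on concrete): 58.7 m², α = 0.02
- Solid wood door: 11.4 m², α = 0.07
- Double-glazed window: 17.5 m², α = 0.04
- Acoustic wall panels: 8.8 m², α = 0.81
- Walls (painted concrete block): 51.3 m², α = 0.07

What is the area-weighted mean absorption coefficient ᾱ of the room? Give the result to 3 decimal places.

S = Σ Sᵢ = 1.8 + 58.7 + 5.3 + 58.7 + 11.4 + 17.5 + 8.8 + 51.3 = 213.5 m².
A = 1.8*0.29 + 58.7*0.99 + 5.3*0.32 + 58.7*0.02 + 11.4*0.07 + 17.5*0.04 + 8.8*0.81 + 51.3*0.07 = 73.722 sabins.
ᾱ = A/S = 0.345.

0.345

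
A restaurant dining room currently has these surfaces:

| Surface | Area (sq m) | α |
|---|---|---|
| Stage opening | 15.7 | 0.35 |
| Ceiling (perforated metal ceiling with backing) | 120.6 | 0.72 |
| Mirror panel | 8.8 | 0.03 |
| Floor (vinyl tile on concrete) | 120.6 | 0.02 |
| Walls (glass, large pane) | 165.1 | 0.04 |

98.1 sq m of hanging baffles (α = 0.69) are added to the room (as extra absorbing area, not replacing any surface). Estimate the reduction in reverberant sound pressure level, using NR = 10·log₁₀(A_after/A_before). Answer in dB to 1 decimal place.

Summing Sᵢαᵢ: 5.495 + 86.832 + 0.264 + 2.412 + 6.604 → A_before = 101.607 sabins.
Treatment contributes 98.1·0.69 = 67.689 sabins.
New total A_after = 169.296 sabins.
Reduction = 10 log₁₀(A_after/A_before) = 10 log₁₀(1.6662) = 2.2 dB.

2.2 dB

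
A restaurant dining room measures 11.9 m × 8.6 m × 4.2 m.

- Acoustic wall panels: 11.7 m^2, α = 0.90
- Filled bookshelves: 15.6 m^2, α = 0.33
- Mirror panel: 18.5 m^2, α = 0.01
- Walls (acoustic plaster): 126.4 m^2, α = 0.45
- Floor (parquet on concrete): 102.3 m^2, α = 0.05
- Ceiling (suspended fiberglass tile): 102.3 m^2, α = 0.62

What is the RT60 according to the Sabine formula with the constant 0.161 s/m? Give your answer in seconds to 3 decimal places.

0.490 s

Equivalent absorption area: A = 11.7*0.90 + 15.6*0.33 + 18.5*0.01 + 126.4*0.45 + 102.3*0.05 + 102.3*0.62 = 141.284 m^2.
V = 11.9·8.6·4.2 = 429.828 m³.
T = 0.161 V/A = 0.161·429.828/141.284 = 0.490 s.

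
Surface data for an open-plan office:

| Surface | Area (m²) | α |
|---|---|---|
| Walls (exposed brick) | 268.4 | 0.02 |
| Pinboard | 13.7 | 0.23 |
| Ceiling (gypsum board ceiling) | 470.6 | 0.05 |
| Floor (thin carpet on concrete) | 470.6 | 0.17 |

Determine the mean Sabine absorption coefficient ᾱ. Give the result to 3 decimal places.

S = Σ Sᵢ = 268.4 + 13.7 + 470.6 + 470.6 = 1223.3 m².
Σ(Sᵢαᵢ) = 268.4×0.02 + 13.7×0.23 + 470.6×0.05 + 470.6×0.17 = 112.051.
ᾱ = A/S = 0.092.

0.092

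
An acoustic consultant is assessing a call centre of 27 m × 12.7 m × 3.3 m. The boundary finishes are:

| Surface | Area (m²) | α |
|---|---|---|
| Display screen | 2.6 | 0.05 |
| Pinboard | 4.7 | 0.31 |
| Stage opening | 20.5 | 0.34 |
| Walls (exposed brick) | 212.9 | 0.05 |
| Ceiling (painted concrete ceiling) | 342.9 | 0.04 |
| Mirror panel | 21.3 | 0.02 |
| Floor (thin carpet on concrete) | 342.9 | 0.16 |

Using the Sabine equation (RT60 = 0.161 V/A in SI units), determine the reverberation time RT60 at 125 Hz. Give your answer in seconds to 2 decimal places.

2.07 sec

Total absorption A = 2.6*0.05 + 4.7*0.31 + 20.5*0.34 + 212.9*0.05 + 342.9*0.04 + 21.3*0.02 + 342.9*0.16
  = 0.130 + 1.457 + 6.970 + 10.645 + 13.716 + 0.426 + 54.864 = 88.208 m² sabins.
Volume V = 27 × 12.7 × 3.3 = 1131.57 m³.
T = 0.161 V/A = 0.161·1131.57/88.208 = 2.07 s.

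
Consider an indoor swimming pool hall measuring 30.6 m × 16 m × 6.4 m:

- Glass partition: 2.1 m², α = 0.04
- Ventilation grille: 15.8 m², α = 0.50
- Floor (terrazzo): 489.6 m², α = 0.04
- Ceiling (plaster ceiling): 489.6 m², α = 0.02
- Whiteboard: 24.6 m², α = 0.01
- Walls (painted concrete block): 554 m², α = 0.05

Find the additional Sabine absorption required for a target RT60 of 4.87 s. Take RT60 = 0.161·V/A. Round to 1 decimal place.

Summing Sᵢαᵢ: 0.084 + 7.900 + 19.584 + 9.792 + 0.246 + 27.700 → A₁ = 65.306 sabins.
Target A₂ = 0.161·3133.44/4.87 = 103.590 sabins (V = 3133.44 m³).
Shortfall: 103.590 − 65.306 = 38.3 sabins.

38.3 sabins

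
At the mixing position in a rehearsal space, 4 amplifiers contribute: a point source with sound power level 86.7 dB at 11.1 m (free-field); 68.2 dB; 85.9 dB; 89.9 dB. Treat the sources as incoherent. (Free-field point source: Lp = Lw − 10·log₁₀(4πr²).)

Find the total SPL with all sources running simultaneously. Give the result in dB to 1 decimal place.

Source at 11.1 m: Lp = 86.7 − 10·log₁₀(4π·11.1²) = 86.7 − 10·log₁₀(1548.303) = 54.8 dB.
Σ 10^(Lᵢ/10) = 1.373e+09.
Back to dB: 10·log₁₀ Σ = 91.4 dB.

91.4 dB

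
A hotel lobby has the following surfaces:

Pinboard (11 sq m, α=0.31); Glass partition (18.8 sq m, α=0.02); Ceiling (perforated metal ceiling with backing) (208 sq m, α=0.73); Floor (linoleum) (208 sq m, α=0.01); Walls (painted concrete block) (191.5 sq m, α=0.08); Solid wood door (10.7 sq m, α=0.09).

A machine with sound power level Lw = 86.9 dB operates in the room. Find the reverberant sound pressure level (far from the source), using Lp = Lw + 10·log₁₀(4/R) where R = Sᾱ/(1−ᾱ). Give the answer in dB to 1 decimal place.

A = 173.989 sabins; S = 648.0 sq m.
ᾱ = 0.2685, so room constant R = A/(1−ᾱ) = 237.852 sq m.
Lp = 86.9 + 10·log₁₀(4/237.852) = 86.9 + (-17.74) = 69.2 dB.

69.2 dB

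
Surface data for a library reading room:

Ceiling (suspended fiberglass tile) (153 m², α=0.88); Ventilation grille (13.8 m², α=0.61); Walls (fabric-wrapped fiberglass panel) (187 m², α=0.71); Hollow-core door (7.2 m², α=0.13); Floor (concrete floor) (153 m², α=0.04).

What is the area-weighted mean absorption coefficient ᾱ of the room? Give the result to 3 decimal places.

S = Σ Sᵢ = 153 + 13.8 + 187 + 7.2 + 153 = 514.0 m².
Σ(Sᵢαᵢ) = 153*0.88 + 13.8*0.61 + 187*0.71 + 7.2*0.13 + 153*0.04 = 282.884.
ᾱ = A/S = 0.550.

0.550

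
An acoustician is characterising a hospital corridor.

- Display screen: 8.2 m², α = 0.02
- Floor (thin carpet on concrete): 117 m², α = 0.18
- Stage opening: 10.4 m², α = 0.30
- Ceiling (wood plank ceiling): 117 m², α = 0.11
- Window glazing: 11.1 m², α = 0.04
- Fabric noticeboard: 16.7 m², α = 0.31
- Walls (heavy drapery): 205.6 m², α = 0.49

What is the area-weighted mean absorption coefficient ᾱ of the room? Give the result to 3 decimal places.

0.295

Total surface area S = 486.0 m².
A = 8.2·0.02 + 117·0.18 + 10.4·0.30 + 117·0.11 + 11.1·0.04 + 16.7·0.31 + 205.6·0.49 = 143.579 sabins.
ᾱ = A/S = 0.295.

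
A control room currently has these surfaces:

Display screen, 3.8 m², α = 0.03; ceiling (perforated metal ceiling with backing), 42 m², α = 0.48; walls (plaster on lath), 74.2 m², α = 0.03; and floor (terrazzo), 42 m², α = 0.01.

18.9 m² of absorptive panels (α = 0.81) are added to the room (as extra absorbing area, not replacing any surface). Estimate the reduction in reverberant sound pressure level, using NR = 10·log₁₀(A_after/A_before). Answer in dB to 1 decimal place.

2.2 dB

Total absorption A_before = 3.8*0.03 + 42*0.48 + 74.2*0.03 + 42*0.01
  = 0.114 + 20.160 + 2.226 + 0.420 = 22.920 m² sabins.
Added absorption = 18.9 × 0.81 = 15.309 sabins.
A_after = 22.920 + 15.309 = 38.229 sabins.
NR = 10·log₁₀(38.229/22.920) = 2.2 dB.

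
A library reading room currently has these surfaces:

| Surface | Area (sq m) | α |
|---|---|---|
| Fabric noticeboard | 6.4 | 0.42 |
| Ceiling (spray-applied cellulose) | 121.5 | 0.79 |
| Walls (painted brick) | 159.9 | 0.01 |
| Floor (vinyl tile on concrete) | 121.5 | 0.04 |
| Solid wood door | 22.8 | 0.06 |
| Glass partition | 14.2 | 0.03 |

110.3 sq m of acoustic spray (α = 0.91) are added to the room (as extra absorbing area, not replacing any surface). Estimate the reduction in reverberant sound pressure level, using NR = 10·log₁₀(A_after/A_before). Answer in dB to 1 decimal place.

Total absorption A_before = 6.4*0.42 + 121.5*0.79 + 159.9*0.01 + 121.5*0.04 + 22.8*0.06 + 14.2*0.03
  = 2.688 + 95.985 + 1.599 + 4.860 + 1.368 + 0.426 = 106.926 sq m sabins.
Added absorption = 110.3 × 0.91 = 100.373 sabins.
A_after = 106.926 + 100.373 = 207.299 sabins.
Reduction = 10 log₁₀(A_after/A_before) = 10 log₁₀(1.9387) = 2.9 dB.

2.9 dB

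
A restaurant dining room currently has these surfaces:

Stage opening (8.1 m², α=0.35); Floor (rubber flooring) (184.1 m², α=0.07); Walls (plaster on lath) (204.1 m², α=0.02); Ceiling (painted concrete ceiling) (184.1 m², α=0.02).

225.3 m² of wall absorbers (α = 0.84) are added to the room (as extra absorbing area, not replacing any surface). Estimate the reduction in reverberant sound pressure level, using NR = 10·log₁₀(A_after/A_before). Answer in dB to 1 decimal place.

Equivalent absorption area: A_before = 8.1×0.35 + 184.1×0.07 + 204.1×0.02 + 184.1×0.02 = 23.486 m².
Added absorption = 225.3 × 0.84 = 189.252 sabins.
New total A_after = 212.738 sabins.
Reduction = 10 log₁₀(A_after/A_before) = 10 log₁₀(9.0581) = 9.6 dB.

9.6 dB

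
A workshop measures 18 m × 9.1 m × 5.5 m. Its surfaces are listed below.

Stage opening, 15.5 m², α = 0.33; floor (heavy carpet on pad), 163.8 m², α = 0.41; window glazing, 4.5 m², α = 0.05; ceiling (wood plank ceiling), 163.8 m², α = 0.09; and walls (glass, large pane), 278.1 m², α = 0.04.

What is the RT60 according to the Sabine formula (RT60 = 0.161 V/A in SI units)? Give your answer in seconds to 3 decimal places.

Total absorption A = 15.5*0.33 + 163.8*0.41 + 4.5*0.05 + 163.8*0.09 + 278.1*0.04
  = 5.115 + 67.158 + 0.225 + 14.742 + 11.124 = 98.364 m² sabins.
Volume V = 18 × 9.1 × 5.5 = 900.9 m³.
RT60 = 0.161 · V / A = 0.161 × 900.9 / 98.364 = 1.475 s.

1.475 sec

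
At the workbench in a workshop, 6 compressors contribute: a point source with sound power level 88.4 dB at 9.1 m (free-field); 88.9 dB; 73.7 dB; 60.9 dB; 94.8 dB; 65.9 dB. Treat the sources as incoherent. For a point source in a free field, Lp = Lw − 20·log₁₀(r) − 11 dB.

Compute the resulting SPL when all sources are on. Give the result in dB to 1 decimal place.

Source at 9.1 m: Lp = 88.4 − 20·log₁₀(9.1) − 11 = 58.2 dB.
Converting to relative power and adding: 10^(58.2/10) + 10^(88.9/10) + 10^(73.7/10) + 10^(60.9/10) + 10^(94.8/10) + 10^(65.9/10) = 3.825e+09.
L_total = 10·log₁₀(3.825e+09) = 95.8 dB.

95.8 dB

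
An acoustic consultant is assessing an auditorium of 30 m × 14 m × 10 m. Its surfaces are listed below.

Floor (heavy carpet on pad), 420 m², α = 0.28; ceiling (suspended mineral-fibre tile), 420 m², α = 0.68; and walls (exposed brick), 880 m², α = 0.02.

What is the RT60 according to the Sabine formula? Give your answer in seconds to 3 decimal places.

1.607 sec

Summing Sᵢαᵢ: 117.600 + 285.600 + 17.600 → A = 420.800 sabins.
V = 30·14·10 = 4200 m³.
RT60 = 0.161 · V / A = 0.161 × 4200 / 420.800 = 1.607 s.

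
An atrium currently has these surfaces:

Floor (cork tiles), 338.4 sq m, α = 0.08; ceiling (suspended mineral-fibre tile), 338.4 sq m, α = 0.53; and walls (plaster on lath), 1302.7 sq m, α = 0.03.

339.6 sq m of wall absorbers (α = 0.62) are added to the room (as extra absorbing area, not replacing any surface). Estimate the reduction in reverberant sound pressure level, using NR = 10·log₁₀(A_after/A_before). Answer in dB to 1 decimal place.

2.7 dB

A_before = Σ Sᵢαᵢ = 338.4*0.08 + 338.4*0.53 + 1302.7*0.03 = 245.505 sabins.
Added absorption = 339.6 × 0.62 = 210.552 sabins.
A_after = 245.505 + 210.552 = 456.057 sabins.
NR = 10·log₁₀(456.057/245.505) = 2.7 dB.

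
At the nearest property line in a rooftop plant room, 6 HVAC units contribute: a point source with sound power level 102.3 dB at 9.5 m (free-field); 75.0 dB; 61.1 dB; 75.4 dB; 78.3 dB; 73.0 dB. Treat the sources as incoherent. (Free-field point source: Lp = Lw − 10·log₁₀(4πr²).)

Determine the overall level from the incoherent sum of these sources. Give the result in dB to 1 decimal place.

82.3 dB

Source at 9.5 m: Lp = 102.3 − 10·log₁₀(4π·9.5²) = 102.3 − 10·log₁₀(1134.115) = 71.8 dB.
Converting to relative power and adding: 10^(71.8/10) + 10^(75.0/10) + 10^(61.1/10) + 10^(75.4/10) + 10^(78.3/10) + 10^(73.0/10) = 1.703e+08.
L_total = 10·log₁₀(1.703e+08) = 82.3 dB.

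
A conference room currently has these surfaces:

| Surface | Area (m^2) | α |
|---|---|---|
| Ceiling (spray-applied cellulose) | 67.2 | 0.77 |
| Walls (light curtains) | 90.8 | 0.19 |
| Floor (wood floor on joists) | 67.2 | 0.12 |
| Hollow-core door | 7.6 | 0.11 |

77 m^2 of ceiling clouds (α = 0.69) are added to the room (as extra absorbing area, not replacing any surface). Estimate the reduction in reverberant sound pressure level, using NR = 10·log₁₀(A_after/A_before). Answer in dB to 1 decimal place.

2.3 dB

Summing Sᵢαᵢ: 51.744 + 17.252 + 8.064 + 0.836 → A_before = 77.896 sabins.
Added absorption = 77 × 0.69 = 53.130 sabins.
A_after = 77.896 + 53.130 = 131.026 sabins.
Reduction = 10 log₁₀(A_after/A_before) = 10 log₁₀(1.6821) = 2.3 dB.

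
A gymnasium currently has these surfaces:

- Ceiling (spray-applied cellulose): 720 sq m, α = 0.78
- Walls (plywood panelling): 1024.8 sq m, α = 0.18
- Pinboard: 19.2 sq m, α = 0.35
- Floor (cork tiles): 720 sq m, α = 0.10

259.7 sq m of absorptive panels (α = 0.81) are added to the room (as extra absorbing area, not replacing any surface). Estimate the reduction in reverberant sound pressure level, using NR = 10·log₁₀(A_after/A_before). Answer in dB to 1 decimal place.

1.0 dB

Total absorption A_before = 720·0.78 + 1024.8·0.18 + 19.2·0.35 + 720·0.10
  = 561.600 + 184.464 + 6.720 + 72.000 = 824.784 sq m sabins.
Treatment contributes 259.7·0.81 = 210.357 sabins.
A_after = 824.784 + 210.357 = 1035.141 sabins.
NR = 10·log₁₀(1035.141/824.784) = 1.0 dB.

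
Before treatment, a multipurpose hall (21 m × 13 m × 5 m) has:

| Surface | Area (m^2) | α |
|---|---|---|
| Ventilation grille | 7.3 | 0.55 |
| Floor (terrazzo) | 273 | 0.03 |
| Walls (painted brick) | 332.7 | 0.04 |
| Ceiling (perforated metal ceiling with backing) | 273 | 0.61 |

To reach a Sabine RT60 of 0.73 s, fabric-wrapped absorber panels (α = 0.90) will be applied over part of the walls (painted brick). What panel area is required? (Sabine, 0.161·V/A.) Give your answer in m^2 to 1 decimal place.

126.7

Summing Sᵢαᵢ: 4.015 + 8.190 + 13.308 + 166.530 → A₁ = 192.043 sabins.
Required A₂ = 0.161·1365/0.73 = 301.048 sabins.
ΔA needed = 301.048 − 192.043 = 109.005 sabins.
Net gain per m^2: Δα = 0.90 − 0.04 = 0.86.
Panel area = 109.005 / 0.86 = 126.7 m^2.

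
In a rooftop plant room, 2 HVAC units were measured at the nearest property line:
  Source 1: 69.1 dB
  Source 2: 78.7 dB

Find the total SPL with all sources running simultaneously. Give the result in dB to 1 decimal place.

79.2 dB

Converting to relative power and adding: 10^(69.1/10) + 10^(78.7/10) = 8.226e+07.
L_total = 10·log₁₀(8.226e+07) = 79.2 dB.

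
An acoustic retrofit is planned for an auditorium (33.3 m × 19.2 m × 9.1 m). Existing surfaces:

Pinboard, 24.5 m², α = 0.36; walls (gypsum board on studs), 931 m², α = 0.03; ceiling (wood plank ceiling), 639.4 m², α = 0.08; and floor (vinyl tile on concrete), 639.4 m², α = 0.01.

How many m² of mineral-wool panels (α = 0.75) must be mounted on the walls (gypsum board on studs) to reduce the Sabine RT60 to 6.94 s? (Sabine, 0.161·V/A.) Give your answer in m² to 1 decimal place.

56.5

Total absorption A₁ = 24.5×0.36 + 931×0.03 + 639.4×0.08 + 639.4×0.01
  = 8.820 + 27.930 + 51.152 + 6.394 = 94.296 m² sabins.
Required A₂ = 0.161·5818.176/6.94 = 134.975 sabins.
Absorption to add: 134.975 − 94.296 = 40.679 sabins.
Each m² of panel replacing the walls (gypsum board on studs) adds (0.75 − 0.03) = 0.72 sabins.
Panel area = 40.679 / 0.72 = 56.5 m².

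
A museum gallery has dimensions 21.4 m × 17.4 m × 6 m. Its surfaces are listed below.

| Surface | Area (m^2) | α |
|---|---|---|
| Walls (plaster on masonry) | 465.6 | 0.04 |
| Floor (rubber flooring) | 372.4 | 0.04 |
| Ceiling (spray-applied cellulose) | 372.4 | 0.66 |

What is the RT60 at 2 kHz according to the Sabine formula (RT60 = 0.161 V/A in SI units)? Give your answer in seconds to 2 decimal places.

1.29 sec

A = Σ Sᵢαᵢ = 465.6×0.04 + 372.4×0.04 + 372.4×0.66 = 279.304 sabins.
Volume V = 21.4 × 17.4 × 6 = 2234.16 m³.
Sabine: RT60 = 0.161 × 2234.16 / 279.304 = 1.29 s.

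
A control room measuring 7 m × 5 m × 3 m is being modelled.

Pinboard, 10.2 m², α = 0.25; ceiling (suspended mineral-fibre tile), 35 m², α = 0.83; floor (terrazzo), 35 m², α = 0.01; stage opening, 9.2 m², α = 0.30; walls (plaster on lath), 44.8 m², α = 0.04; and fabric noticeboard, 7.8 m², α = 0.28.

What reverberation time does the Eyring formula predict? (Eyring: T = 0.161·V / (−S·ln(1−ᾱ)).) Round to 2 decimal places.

Total surface area S = 10.2 + 35 + 35 + 9.2 + 44.8 + 7.8 = 142.0 m².
Absorption A = 10.2×0.25 + 35×0.83 + 35×0.01 + 9.2×0.30 + 44.8×0.04 + 7.8×0.28 = 38.686 sabins.
Mean coefficient ᾱ = A/S = 0.2724.
Eyring denominator: −S ln(1−ᾱ) = 45.157.
V = 7 × 5 × 3 = 105 m³.
T = 0.161·V/[−S·ln(1−ᾱ)] = 0.161·105/45.157 = 0.37 s.

0.37 s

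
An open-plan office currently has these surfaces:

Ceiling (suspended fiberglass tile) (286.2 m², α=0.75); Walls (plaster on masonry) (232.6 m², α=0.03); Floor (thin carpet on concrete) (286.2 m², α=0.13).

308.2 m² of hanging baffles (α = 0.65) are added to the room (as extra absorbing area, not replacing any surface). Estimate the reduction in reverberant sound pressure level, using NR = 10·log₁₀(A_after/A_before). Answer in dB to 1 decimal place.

2.5 dB

Equivalent absorption area: A_before = 286.2*0.75 + 232.6*0.03 + 286.2*0.13 = 258.834 m².
Treatment contributes 308.2·0.65 = 200.330 sabins.
New total A_after = 459.164 sabins.
Reduction = 10 log₁₀(A_after/A_before) = 10 log₁₀(1.7740) = 2.5 dB.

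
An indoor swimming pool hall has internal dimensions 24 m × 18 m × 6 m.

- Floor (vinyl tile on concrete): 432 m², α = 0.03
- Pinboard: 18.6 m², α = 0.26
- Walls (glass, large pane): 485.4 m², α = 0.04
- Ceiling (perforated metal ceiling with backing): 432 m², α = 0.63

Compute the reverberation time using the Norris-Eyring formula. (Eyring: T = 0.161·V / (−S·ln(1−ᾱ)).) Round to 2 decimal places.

Total surface area S = 432 + 18.6 + 485.4 + 432 = 1368.0 m².
Absorption A = 432·0.03 + 18.6·0.26 + 485.4·0.04 + 432·0.63 = 309.372 sabins.
ᾱ = 309.372 / 1368.0 = 0.2261.
−S·ln(1−ᾱ) = −1368.0 × ln(1 − 0.2261) = 350.636.
V = 24 × 18 × 6 = 2592 m³.
T = 0.161·V/[−S·ln(1−ᾱ)] = 0.161·2592/350.636 = 1.19 s.

1.19 s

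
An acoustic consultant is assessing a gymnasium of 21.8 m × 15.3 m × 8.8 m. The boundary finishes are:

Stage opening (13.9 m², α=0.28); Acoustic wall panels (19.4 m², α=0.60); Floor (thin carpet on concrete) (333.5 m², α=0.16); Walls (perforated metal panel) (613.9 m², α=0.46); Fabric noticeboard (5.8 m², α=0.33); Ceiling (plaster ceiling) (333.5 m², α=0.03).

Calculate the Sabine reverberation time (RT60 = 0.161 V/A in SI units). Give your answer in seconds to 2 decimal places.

1.30 sec

Total absorption A = 13.9·0.28 + 19.4·0.60 + 333.5·0.16 + 613.9·0.46 + 5.8·0.33 + 333.5·0.03
  = 3.892 + 11.640 + 53.360 + 282.394 + 1.914 + 10.005 = 363.205 m² sabins.
V = 21.8·15.3·8.8 = 2935.152 m³.
Sabine: RT60 = 0.161 × 2935.152 / 363.205 = 1.30 s.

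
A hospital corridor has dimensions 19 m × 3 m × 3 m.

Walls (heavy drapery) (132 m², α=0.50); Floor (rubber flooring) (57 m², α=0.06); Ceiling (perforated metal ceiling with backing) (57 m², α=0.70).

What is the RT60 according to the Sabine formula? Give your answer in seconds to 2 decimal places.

A = Σ Sᵢαᵢ = 132*0.50 + 57*0.06 + 57*0.70 = 109.320 sabins.
Room volume: 171 m³.
T = 0.161 V/A = 0.161·171/109.320 = 0.25 s.

0.25 sec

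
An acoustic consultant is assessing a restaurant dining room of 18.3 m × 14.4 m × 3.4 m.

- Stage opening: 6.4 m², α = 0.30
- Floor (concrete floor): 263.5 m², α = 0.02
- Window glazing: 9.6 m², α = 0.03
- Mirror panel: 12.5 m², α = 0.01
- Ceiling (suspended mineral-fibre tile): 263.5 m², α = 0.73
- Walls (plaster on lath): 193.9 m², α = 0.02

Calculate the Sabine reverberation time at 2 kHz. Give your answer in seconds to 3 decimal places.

0.708 s

Summing Sᵢαᵢ: 1.920 + 5.270 + 0.288 + 0.125 + 192.355 + 3.878 → A = 203.836 sabins.
V = 18.3·14.4·3.4 = 895.968 m³.
RT60 = 0.161 · V / A = 0.161 × 895.968 / 203.836 = 0.708 s.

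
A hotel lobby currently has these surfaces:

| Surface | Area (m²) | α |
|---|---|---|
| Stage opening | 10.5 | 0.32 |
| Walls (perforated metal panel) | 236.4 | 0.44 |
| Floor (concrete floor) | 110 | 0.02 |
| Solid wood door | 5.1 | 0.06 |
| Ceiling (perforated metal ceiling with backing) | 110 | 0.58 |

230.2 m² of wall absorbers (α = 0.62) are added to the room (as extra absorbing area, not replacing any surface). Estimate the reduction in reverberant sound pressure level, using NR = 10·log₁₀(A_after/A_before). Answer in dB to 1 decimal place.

A_before = Σ Sᵢαᵢ = 10.5·0.32 + 236.4·0.44 + 110·0.02 + 5.1·0.06 + 110·0.58 = 173.682 sabins.
Treatment contributes 230.2·0.62 = 142.724 sabins.
New total A_after = 316.406 sabins.
Reduction = 10 log₁₀(A_after/A_before) = 10 log₁₀(1.8218) = 2.6 dB.

2.6 dB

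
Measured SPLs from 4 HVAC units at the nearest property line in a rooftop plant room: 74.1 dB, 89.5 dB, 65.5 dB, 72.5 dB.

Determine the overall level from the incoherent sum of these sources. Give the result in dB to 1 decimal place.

Converting to relative power and adding: 10^(74.1/10) + 10^(89.5/10) + 10^(65.5/10) + 10^(72.5/10) = 9.383e+08.
L_total = 10·log₁₀(9.383e+08) = 89.7 dB.

89.7 dB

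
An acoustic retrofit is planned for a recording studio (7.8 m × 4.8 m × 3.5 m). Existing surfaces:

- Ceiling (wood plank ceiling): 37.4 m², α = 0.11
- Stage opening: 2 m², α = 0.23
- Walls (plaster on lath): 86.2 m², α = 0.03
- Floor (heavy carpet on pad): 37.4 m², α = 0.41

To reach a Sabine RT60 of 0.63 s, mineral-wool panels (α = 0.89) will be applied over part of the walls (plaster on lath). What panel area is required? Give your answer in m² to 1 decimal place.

Total absorption A₁ = 37.4*0.11 + 2*0.23 + 86.2*0.03 + 37.4*0.41
  = 4.114 + 0.460 + 2.586 + 15.334 = 22.494 m² sabins.
Required A₂ = 0.161·131.04/0.63 = 33.488 sabins.
ΔA needed = 33.488 − 22.494 = 10.994 sabins.
Each m² of panel replacing the walls (plaster on lath) adds (0.89 − 0.03) = 0.86 sabins.
Panel area = 10.994 / 0.86 = 12.8 m².

12.8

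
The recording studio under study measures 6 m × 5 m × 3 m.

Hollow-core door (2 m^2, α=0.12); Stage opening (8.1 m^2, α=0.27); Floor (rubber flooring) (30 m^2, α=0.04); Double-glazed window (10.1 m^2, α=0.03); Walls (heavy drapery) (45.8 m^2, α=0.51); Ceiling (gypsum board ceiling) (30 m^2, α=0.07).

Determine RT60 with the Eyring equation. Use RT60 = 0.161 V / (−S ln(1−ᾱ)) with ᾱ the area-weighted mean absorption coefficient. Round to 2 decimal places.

0.43 seconds

S = Σ Sᵢ = 126.0 m^2.
Absorption A = 2×0.12 + 8.1×0.27 + 30×0.04 + 10.1×0.03 + 45.8×0.51 + 30×0.07 = 29.388 sabins.
Mean coefficient ᾱ = A/S = 0.2332.
Eyring denominator: −S ln(1−ᾱ) = 33.457.
V = 6 × 5 × 3 = 90 m³.
T = 0.161·V/[−S·ln(1−ᾱ)] = 0.161·90/33.457 = 0.43 s.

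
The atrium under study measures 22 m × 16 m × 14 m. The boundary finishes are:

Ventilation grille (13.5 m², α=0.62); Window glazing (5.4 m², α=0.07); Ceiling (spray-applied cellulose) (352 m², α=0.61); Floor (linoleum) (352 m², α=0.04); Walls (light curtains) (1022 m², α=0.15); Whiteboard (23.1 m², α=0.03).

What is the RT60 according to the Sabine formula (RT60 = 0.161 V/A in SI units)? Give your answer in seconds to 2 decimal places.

Summing Sᵢαᵢ: 8.370 + 0.378 + 214.720 + 14.080 + 153.300 + 0.693 → A = 391.541 sabins.
Room volume: 4928 m³.
RT60 = 0.161 · V / A = 0.161 × 4928 / 391.541 = 2.03 s.

2.03 s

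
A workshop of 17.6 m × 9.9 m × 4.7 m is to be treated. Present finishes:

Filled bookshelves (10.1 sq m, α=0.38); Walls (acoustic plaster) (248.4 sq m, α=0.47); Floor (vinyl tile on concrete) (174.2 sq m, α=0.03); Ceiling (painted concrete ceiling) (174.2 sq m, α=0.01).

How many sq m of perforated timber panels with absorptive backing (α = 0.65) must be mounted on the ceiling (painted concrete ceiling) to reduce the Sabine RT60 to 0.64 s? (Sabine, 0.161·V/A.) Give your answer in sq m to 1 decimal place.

Equivalent absorption area: A₁ = 10.1*0.38 + 248.4*0.47 + 174.2*0.03 + 174.2*0.01 = 127.554 sq m.
V = 818.928 m³. Target absorption A₂ = 0.161 × 818.928 / 0.64 = 206.012 sabins.
ΔA needed = 206.012 − 127.554 = 78.458 sabins.
Net gain per sq m: Δα = 0.65 − 0.01 = 0.64.
Panel area = 78.458 / 0.64 = 122.6 sq m.

122.6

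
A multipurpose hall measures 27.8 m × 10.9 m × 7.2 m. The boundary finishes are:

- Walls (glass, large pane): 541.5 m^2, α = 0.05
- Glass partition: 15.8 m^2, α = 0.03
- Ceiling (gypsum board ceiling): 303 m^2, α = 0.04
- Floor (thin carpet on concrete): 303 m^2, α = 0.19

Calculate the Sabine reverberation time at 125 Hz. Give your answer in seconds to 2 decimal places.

3.61 sec

Equivalent absorption area: A = 541.5*0.05 + 15.8*0.03 + 303*0.04 + 303*0.19 = 97.239 m^2.
Volume V = 27.8 × 10.9 × 7.2 = 2181.744 m³.
T = 0.161 V/A = 0.161·2181.744/97.239 = 3.61 s.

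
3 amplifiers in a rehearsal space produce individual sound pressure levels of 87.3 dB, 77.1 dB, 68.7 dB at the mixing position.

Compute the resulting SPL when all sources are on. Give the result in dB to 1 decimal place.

87.8 dB

Converting to relative power and adding: 10^(87.3/10) + 10^(77.1/10) + 10^(68.7/10) = 5.957e+08.
Back to dB: 10·log₁₀ Σ = 87.8 dB.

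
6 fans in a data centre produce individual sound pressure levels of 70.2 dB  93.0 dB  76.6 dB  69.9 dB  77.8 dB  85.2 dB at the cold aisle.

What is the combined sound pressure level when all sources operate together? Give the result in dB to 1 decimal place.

93.9 dB

Σ 10^(Lᵢ/10) = 2.453e+09.
Back to dB: 10·log₁₀ Σ = 93.9 dB.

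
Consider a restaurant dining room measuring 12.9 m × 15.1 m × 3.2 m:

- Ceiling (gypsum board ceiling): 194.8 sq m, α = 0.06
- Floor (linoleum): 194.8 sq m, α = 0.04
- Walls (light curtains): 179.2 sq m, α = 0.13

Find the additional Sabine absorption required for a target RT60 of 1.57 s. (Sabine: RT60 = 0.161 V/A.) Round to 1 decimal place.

Summing Sᵢαᵢ: 11.688 + 7.792 + 23.296 → A₁ = 42.776 sabins.
Target A₂ = 0.161·623.328/1.57 = 63.921 sabins (V = 623.328 m³).
Additional absorption ΔA = 63.921 − 42.776 = 21.1 sabins.

21.1 sabins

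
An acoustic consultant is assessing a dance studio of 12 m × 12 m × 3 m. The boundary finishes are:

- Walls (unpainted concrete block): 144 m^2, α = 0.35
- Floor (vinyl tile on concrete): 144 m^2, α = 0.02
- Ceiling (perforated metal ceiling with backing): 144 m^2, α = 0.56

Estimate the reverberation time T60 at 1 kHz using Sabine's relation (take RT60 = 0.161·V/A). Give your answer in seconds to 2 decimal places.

0.52 s

Total absorption A = 144*0.35 + 144*0.02 + 144*0.56
  = 50.400 + 2.880 + 80.640 = 133.920 m^2 sabins.
Room volume: 432 m³.
T = 0.161 V/A = 0.161·432/133.920 = 0.52 s.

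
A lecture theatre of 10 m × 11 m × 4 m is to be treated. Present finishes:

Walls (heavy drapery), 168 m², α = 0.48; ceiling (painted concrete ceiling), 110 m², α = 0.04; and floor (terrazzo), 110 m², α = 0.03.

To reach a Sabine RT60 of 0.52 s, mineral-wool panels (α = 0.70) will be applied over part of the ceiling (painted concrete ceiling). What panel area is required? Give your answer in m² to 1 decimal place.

A₁ = Σ Sᵢαᵢ = 168×0.48 + 110×0.04 + 110×0.03 = 88.340 sabins.
V = 440 m³. Target absorption A₂ = 0.161 × 440 / 0.52 = 136.231 sabins.
Absorption to add: 136.231 − 88.340 = 47.891 sabins.
Each m² of panel replacing the ceiling (painted concrete ceiling) adds (0.70 − 0.04) = 0.66 sabins.
Panel area = 47.891 / 0.66 = 72.6 m².

72.6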